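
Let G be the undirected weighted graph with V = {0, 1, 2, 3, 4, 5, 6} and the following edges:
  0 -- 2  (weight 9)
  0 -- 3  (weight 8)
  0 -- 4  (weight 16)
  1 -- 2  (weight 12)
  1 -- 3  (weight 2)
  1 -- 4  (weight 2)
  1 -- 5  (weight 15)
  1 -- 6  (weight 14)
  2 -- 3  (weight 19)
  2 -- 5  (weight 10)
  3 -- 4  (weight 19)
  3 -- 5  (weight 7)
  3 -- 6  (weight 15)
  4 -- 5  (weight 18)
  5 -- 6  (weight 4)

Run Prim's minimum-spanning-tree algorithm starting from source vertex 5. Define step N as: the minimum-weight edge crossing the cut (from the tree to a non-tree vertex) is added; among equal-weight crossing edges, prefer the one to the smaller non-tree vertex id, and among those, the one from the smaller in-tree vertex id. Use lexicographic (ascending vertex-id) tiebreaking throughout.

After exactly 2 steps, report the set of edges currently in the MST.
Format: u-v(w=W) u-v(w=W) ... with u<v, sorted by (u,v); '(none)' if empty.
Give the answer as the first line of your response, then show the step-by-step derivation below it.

3-5(w=7) 5-6(w=4)

step 1: add edge 5-6 (w=4); MST = {5-6(w=4)}
step 2: add edge 3-5 (w=7); MST = {3-5(w=7) 5-6(w=4)}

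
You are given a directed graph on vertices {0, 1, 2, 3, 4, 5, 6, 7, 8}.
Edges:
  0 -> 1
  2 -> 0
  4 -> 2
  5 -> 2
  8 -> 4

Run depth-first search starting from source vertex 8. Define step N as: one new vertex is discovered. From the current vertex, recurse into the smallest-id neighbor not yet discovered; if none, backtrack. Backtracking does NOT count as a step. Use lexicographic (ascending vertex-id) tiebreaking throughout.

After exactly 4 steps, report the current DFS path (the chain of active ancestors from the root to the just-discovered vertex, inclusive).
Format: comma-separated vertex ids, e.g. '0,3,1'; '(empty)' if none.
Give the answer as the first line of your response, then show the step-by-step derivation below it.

8,4,2,0

step 1: discover 8; path=8; order=8
step 2: discover 4; path=8>4; order=8,4
step 3: discover 2; path=8>4>2; order=8,4,2
step 4: discover 0; path=8>4>2>0; order=8,4,2,0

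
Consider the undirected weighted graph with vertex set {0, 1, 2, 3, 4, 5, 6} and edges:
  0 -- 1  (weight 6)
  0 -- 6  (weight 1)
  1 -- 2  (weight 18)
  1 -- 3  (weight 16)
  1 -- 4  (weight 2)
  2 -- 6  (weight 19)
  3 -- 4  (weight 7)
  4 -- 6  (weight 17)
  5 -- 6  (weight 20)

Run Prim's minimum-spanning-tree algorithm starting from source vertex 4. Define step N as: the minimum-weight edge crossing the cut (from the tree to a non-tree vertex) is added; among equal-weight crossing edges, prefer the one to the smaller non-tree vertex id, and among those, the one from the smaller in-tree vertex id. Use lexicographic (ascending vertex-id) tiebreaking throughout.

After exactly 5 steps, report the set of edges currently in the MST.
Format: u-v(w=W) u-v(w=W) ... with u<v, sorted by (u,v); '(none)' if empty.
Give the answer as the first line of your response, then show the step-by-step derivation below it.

0-1(w=6) 0-6(w=1) 1-2(w=18) 1-4(w=2) 3-4(w=7)

step 1: add edge 1-4 (w=2); MST = {1-4(w=2)}
step 2: add edge 0-1 (w=6); MST = {0-1(w=6) 1-4(w=2)}
step 3: add edge 0-6 (w=1); MST = {0-1(w=6) 0-6(w=1) 1-4(w=2)}
step 4: add edge 3-4 (w=7); MST = {0-1(w=6) 0-6(w=1) 1-4(w=2) 3-4(w=7)}
step 5: add edge 1-2 (w=18); MST = {0-1(w=6) 0-6(w=1) 1-2(w=18) 1-4(w=2) 3-4(w=7)}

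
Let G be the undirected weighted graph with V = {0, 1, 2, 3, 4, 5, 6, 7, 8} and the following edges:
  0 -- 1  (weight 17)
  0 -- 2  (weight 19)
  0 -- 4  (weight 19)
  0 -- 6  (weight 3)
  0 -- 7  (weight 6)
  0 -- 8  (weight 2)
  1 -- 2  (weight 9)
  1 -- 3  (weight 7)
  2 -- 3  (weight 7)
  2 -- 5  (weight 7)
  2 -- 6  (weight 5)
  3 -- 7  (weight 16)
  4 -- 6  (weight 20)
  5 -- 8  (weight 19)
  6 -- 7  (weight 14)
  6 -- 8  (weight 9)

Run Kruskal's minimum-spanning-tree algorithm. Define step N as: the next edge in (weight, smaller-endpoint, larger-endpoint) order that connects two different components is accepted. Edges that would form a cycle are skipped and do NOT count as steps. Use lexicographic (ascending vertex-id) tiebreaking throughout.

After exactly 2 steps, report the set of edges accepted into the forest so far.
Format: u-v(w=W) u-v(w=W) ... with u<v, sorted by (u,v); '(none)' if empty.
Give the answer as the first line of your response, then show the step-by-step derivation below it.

0-6(w=3) 0-8(w=2)

step 1: add edge 0-8 (w=2); MST = {0-8(w=2)}
step 2: add edge 0-6 (w=3); MST = {0-6(w=3) 0-8(w=2)}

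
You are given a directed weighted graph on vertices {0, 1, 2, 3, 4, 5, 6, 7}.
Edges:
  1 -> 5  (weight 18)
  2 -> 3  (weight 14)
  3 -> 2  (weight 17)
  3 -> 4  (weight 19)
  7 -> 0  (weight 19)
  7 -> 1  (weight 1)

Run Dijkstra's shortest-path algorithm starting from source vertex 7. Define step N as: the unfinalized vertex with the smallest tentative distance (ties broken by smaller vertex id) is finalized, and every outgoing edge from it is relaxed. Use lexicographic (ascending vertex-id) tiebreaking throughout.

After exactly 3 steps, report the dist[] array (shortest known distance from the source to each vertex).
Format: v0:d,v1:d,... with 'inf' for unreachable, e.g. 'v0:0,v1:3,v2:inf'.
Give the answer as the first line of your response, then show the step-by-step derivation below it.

v0:19,v1:1,v2:inf,v3:inf,v4:inf,v5:19,v6:inf,v7:0

step 1: dist = v0:19,v1:1,v2:inf,v3:inf,v4:inf,v5:inf,v6:inf,v7:0
step 2: dist = v0:19,v1:1,v2:inf,v3:inf,v4:inf,v5:19,v6:inf,v7:0
step 3: dist = v0:19,v1:1,v2:inf,v3:inf,v4:inf,v5:19,v6:inf,v7:0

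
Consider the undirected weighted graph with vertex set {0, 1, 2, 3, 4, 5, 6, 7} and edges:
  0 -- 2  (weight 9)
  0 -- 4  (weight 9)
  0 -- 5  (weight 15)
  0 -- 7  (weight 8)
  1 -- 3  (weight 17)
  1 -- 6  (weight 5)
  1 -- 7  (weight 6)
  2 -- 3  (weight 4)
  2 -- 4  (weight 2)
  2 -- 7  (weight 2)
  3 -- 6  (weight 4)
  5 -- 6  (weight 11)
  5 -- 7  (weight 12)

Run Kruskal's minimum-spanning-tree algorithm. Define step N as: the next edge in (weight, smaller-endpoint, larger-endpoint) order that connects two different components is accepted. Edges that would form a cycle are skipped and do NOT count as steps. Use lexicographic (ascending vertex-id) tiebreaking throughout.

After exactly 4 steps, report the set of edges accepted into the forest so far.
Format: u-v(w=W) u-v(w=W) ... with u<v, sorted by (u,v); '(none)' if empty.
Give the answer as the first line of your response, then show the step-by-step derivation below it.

2-3(w=4) 2-4(w=2) 2-7(w=2) 3-6(w=4)

step 1: add edge 2-4 (w=2); MST = {2-4(w=2)}
step 2: add edge 2-7 (w=2); MST = {2-4(w=2) 2-7(w=2)}
step 3: add edge 2-3 (w=4); MST = {2-3(w=4) 2-4(w=2) 2-7(w=2)}
step 4: add edge 3-6 (w=4); MST = {2-3(w=4) 2-4(w=2) 2-7(w=2) 3-6(w=4)}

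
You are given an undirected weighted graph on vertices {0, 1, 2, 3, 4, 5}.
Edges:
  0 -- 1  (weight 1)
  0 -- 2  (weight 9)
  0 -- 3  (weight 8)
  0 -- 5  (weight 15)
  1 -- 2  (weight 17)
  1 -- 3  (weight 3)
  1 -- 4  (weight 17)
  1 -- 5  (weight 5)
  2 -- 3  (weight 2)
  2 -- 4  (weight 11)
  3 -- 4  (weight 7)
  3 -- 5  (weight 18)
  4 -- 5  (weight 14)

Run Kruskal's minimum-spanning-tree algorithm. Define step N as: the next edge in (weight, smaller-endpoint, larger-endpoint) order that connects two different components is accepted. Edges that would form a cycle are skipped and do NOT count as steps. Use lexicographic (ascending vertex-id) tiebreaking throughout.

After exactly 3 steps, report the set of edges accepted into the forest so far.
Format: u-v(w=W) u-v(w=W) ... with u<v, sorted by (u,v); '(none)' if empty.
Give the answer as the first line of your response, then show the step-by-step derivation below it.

0-1(w=1) 1-3(w=3) 2-3(w=2)

step 1: add edge 0-1 (w=1); MST = {0-1(w=1)}
step 2: add edge 2-3 (w=2); MST = {0-1(w=1) 2-3(w=2)}
step 3: add edge 1-3 (w=3); MST = {0-1(w=1) 1-3(w=3) 2-3(w=2)}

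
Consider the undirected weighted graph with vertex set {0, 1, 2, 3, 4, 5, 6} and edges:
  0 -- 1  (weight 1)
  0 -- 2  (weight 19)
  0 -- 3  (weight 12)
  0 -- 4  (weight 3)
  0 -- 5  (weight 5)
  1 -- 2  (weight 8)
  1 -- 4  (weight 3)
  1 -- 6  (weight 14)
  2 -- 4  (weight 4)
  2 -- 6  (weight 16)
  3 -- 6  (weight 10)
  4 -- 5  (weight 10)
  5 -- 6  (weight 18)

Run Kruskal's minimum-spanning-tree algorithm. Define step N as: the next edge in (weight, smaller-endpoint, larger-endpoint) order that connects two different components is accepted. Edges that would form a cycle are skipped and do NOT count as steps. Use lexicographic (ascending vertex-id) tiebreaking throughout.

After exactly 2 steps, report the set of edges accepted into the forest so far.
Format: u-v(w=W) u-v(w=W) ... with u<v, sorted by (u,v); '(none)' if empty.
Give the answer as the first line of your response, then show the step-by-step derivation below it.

0-1(w=1) 0-4(w=3)

step 1: add edge 0-1 (w=1); MST = {0-1(w=1)}
step 2: add edge 0-4 (w=3); MST = {0-1(w=1) 0-4(w=3)}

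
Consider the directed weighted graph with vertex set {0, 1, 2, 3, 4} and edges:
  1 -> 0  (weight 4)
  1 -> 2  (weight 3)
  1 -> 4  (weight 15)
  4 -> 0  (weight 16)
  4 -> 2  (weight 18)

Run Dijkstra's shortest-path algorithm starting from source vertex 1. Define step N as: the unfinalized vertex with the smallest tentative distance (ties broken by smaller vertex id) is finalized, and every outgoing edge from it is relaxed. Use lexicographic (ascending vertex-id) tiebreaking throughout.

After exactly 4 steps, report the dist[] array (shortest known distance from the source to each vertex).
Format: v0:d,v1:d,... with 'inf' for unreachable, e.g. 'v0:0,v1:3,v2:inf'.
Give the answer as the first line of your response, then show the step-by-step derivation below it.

v0:4,v1:0,v2:3,v3:inf,v4:15

step 1: dist = v0:4,v1:0,v2:3,v3:inf,v4:15
step 2: dist = v0:4,v1:0,v2:3,v3:inf,v4:15
step 3: dist = v0:4,v1:0,v2:3,v3:inf,v4:15
step 4: dist = v0:4,v1:0,v2:3,v3:inf,v4:15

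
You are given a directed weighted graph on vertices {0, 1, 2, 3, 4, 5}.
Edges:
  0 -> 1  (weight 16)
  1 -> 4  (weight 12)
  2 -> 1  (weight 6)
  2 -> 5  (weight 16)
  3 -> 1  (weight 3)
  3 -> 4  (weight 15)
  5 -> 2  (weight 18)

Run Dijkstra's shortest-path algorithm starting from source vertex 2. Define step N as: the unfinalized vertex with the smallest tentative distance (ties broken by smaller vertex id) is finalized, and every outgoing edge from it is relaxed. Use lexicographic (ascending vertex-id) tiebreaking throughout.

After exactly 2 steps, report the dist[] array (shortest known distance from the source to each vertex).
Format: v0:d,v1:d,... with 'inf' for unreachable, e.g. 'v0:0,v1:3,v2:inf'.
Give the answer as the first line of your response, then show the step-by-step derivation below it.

v0:inf,v1:6,v2:0,v3:inf,v4:18,v5:16

step 1: dist = v0:inf,v1:6,v2:0,v3:inf,v4:inf,v5:16
step 2: dist = v0:inf,v1:6,v2:0,v3:inf,v4:18,v5:16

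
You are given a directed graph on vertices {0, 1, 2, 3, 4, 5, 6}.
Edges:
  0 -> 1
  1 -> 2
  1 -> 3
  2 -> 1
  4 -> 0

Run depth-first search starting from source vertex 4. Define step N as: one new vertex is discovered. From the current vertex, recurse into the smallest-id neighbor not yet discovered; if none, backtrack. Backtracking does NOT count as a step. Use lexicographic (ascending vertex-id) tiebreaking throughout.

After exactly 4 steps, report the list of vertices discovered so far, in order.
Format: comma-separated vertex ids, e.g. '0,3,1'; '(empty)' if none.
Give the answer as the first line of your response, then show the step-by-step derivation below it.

4,0,1,2

step 1: discover 4; path=4; order=4
step 2: discover 0; path=4>0; order=4,0
step 3: discover 1; path=4>0>1; order=4,0,1
step 4: discover 2; path=4>0>1>2; order=4,0,1,2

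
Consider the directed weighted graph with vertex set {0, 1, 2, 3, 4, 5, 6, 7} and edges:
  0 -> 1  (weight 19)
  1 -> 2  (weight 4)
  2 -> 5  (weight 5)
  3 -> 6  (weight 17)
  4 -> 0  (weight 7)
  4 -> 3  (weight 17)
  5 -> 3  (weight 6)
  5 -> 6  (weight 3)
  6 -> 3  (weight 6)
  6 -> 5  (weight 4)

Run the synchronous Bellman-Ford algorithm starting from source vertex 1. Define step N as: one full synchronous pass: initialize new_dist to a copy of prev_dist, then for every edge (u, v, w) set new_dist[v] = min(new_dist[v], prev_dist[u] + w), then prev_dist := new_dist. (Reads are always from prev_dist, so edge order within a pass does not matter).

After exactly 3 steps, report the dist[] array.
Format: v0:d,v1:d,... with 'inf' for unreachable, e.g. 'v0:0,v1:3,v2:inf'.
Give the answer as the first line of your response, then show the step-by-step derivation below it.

v0:inf,v1:0,v2:4,v3:15,v4:inf,v5:9,v6:12,v7:inf

step 1: dist = v0:inf,v1:0,v2:4,v3:inf,v4:inf,v5:inf,v6:inf,v7:inf
step 2: dist = v0:inf,v1:0,v2:4,v3:inf,v4:inf,v5:9,v6:inf,v7:inf
step 3: dist = v0:inf,v1:0,v2:4,v3:15,v4:inf,v5:9,v6:12,v7:inf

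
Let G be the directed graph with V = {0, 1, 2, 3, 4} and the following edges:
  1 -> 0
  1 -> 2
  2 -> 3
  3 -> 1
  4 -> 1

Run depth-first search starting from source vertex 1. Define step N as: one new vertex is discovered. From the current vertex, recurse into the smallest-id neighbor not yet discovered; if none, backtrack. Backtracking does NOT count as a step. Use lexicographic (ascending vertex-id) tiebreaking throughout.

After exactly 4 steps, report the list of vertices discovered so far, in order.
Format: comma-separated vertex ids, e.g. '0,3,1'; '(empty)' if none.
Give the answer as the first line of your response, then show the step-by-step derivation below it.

1,0,2,3

step 1: discover 1; path=1; order=1
step 2: discover 0; path=1>0; order=1,0
step 3: discover 2; path=1>2; order=1,0,2
step 4: discover 3; path=1>2>3; order=1,0,2,3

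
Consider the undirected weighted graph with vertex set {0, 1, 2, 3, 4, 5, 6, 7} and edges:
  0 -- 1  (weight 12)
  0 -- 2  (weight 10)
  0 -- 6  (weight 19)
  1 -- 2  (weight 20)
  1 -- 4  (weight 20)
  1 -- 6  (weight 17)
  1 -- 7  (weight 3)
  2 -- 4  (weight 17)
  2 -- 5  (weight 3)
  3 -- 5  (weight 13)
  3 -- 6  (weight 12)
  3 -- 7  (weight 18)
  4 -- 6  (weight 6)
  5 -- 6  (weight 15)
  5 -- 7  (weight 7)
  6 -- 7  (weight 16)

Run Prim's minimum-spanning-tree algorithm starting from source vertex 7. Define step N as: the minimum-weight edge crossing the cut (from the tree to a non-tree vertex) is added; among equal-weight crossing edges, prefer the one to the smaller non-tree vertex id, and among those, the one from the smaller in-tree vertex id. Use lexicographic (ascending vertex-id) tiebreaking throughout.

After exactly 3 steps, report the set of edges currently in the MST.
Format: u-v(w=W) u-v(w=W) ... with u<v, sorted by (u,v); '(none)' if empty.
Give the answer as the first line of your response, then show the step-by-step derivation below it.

1-7(w=3) 2-5(w=3) 5-7(w=7)

step 1: add edge 1-7 (w=3); MST = {1-7(w=3)}
step 2: add edge 5-7 (w=7); MST = {1-7(w=3) 5-7(w=7)}
step 3: add edge 2-5 (w=3); MST = {1-7(w=3) 2-5(w=3) 5-7(w=7)}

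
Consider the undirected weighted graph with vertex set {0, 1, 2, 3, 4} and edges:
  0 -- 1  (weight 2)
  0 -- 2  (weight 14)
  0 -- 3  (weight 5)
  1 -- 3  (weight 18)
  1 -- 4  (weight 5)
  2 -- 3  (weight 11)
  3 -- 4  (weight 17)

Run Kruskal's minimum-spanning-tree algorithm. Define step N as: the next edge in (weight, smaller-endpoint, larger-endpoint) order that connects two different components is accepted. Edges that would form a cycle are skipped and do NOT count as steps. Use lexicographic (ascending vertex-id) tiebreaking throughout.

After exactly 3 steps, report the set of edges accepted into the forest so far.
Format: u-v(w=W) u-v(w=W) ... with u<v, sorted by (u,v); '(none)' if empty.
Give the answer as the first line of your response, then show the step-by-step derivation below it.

0-1(w=2) 0-3(w=5) 1-4(w=5)

step 1: add edge 0-1 (w=2); MST = {0-1(w=2)}
step 2: add edge 0-3 (w=5); MST = {0-1(w=2) 0-3(w=5)}
step 3: add edge 1-4 (w=5); MST = {0-1(w=2) 0-3(w=5) 1-4(w=5)}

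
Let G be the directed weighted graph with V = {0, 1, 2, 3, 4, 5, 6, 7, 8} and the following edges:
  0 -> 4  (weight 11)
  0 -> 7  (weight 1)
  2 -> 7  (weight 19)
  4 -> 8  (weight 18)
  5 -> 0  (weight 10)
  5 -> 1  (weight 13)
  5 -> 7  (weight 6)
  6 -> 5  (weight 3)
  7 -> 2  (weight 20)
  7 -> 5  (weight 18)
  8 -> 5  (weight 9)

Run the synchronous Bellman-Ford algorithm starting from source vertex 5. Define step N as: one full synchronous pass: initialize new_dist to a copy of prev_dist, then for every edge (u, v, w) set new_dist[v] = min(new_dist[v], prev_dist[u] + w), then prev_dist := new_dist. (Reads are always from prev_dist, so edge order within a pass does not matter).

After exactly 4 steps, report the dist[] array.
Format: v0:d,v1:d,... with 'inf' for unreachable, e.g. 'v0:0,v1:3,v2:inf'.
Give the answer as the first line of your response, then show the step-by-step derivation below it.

v0:10,v1:13,v2:26,v3:inf,v4:21,v5:0,v6:inf,v7:6,v8:39

step 1: dist = v0:10,v1:13,v2:inf,v3:inf,v4:inf,v5:0,v6:inf,v7:6,v8:inf
step 2: dist = v0:10,v1:13,v2:26,v3:inf,v4:21,v5:0,v6:inf,v7:6,v8:inf
step 3: dist = v0:10,v1:13,v2:26,v3:inf,v4:21,v5:0,v6:inf,v7:6,v8:39
step 4: dist = v0:10,v1:13,v2:26,v3:inf,v4:21,v5:0,v6:inf,v7:6,v8:39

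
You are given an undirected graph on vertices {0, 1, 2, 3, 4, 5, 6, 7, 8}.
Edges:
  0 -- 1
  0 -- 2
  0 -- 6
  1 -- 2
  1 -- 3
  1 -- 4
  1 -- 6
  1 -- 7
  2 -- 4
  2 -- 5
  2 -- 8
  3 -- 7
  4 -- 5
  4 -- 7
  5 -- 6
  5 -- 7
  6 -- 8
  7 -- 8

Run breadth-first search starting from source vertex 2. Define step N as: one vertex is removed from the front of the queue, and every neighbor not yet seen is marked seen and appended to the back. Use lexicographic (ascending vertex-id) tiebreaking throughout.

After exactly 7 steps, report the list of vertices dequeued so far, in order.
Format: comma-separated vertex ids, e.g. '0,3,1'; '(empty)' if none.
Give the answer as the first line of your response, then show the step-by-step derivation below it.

2,0,1,4,5,8,6

step 1: dequeue 2; queue=[0,1,4,5,8]; order=2
step 2: dequeue 0; queue=[1,4,5,8,6]; order=2,0
step 3: dequeue 1; queue=[4,5,8,6,3,7]; order=2,0,1
step 4: dequeue 4; queue=[5,8,6,3,7]; order=2,0,1,4
step 5: dequeue 5; queue=[8,6,3,7]; order=2,0,1,4,5
step 6: dequeue 8; queue=[6,3,7]; order=2,0,1,4,5,8
step 7: dequeue 6; queue=[3,7]; order=2,0,1,4,5,8,6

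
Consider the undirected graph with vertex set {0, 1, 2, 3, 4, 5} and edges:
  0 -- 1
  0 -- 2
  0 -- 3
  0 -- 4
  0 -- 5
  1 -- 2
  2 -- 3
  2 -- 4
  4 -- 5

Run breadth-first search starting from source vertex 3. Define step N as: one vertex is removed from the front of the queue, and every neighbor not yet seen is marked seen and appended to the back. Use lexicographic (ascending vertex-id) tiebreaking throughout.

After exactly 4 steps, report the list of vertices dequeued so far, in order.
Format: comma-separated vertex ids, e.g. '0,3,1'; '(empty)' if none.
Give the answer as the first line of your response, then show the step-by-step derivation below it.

3,0,2,1

step 1: dequeue 3; queue=[0,2]; order=3
step 2: dequeue 0; queue=[2,1,4,5]; order=3,0
step 3: dequeue 2; queue=[1,4,5]; order=3,0,2
step 4: dequeue 1; queue=[4,5]; order=3,0,2,1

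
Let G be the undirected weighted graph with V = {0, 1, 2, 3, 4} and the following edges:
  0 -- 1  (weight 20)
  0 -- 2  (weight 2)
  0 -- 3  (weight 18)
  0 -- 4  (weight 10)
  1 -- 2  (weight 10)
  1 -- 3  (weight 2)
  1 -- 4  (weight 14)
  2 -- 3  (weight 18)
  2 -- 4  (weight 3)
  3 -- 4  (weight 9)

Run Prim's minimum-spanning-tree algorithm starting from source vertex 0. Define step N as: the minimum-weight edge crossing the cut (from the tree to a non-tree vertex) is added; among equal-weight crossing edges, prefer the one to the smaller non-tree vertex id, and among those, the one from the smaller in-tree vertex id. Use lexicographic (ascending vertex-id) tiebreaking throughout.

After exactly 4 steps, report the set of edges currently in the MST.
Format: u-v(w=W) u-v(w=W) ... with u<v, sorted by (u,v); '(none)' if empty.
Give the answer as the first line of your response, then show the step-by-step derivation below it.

0-2(w=2) 1-3(w=2) 2-4(w=3) 3-4(w=9)

step 1: add edge 0-2 (w=2); MST = {0-2(w=2)}
step 2: add edge 2-4 (w=3); MST = {0-2(w=2) 2-4(w=3)}
step 3: add edge 3-4 (w=9); MST = {0-2(w=2) 2-4(w=3) 3-4(w=9)}
step 4: add edge 1-3 (w=2); MST = {0-2(w=2) 1-3(w=2) 2-4(w=3) 3-4(w=9)}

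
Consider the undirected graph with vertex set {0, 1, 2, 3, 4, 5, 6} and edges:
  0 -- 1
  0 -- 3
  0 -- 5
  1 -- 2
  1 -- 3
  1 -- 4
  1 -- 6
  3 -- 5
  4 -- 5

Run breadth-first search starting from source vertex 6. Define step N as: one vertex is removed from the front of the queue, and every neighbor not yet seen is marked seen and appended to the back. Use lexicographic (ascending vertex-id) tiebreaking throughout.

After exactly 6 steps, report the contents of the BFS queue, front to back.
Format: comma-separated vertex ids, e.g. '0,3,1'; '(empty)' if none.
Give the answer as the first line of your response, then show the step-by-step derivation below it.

5

step 1: dequeue 6; queue=[1]; order=6
step 2: dequeue 1; queue=[0,2,3,4]; order=6,1
step 3: dequeue 0; queue=[2,3,4,5]; order=6,1,0
step 4: dequeue 2; queue=[3,4,5]; order=6,1,0,2
step 5: dequeue 3; queue=[4,5]; order=6,1,0,2,3
step 6: dequeue 4; queue=[5]; order=6,1,0,2,3,4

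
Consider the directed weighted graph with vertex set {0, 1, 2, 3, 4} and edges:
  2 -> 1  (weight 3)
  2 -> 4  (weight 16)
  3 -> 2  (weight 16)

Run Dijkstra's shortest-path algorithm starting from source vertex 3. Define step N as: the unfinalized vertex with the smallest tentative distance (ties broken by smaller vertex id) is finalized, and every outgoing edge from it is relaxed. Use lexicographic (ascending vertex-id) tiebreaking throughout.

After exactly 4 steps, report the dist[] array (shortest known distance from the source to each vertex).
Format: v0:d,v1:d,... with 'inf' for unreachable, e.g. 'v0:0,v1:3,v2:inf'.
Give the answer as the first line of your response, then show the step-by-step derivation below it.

v0:inf,v1:19,v2:16,v3:0,v4:32

step 1: dist = v0:inf,v1:inf,v2:16,v3:0,v4:inf
step 2: dist = v0:inf,v1:19,v2:16,v3:0,v4:32
step 3: dist = v0:inf,v1:19,v2:16,v3:0,v4:32
step 4: dist = v0:inf,v1:19,v2:16,v3:0,v4:32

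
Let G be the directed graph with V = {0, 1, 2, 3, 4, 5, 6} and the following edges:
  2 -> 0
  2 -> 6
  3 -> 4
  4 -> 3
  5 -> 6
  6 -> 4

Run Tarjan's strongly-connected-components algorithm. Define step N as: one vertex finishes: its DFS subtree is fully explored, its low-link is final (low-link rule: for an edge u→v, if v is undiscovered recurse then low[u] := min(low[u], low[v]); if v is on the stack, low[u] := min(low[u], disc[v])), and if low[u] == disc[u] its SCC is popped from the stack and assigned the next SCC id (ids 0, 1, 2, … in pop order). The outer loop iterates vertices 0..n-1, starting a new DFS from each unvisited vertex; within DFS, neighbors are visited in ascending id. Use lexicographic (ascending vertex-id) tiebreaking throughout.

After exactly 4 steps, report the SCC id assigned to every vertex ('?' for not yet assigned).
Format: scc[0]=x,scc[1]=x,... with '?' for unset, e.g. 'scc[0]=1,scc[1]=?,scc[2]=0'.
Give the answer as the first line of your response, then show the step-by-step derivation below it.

scc[0]=0,scc[1]=1,scc[2]=?,scc[3]=2,scc[4]=2,scc[5]=?,scc[6]=?

step 1: low=(low[0]=0,low[1]=?,low[2]=?,low[3]=?,low[4]=?,low[5]=?,low[6]=?); scc=(scc[0]=0,scc[1]=?,scc[2]=?,scc[3]=?,scc[4]=?,scc[5]=?,scc[6]=?)
step 2: low=(low[0]=0,low[1]=1,low[2]=?,low[3]=?,low[4]=?,low[5]=?,low[6]=?); scc=(scc[0]=0,scc[1]=1,scc[2]=?,scc[3]=?,scc[4]=?,scc[5]=?,scc[6]=?)
step 3: low=(low[0]=0,low[1]=1,low[2]=2,low[3]=4,low[4]=4,low[5]=?,low[6]=3); scc=(scc[0]=0,scc[1]=1,scc[2]=?,scc[3]=?,scc[4]=?,scc[5]=?,scc[6]=?)
step 4: low=(low[0]=0,low[1]=1,low[2]=2,low[3]=4,low[4]=4,low[5]=?,low[6]=3); scc=(scc[0]=0,scc[1]=1,scc[2]=?,scc[3]=2,scc[4]=2,scc[5]=?,scc[6]=?)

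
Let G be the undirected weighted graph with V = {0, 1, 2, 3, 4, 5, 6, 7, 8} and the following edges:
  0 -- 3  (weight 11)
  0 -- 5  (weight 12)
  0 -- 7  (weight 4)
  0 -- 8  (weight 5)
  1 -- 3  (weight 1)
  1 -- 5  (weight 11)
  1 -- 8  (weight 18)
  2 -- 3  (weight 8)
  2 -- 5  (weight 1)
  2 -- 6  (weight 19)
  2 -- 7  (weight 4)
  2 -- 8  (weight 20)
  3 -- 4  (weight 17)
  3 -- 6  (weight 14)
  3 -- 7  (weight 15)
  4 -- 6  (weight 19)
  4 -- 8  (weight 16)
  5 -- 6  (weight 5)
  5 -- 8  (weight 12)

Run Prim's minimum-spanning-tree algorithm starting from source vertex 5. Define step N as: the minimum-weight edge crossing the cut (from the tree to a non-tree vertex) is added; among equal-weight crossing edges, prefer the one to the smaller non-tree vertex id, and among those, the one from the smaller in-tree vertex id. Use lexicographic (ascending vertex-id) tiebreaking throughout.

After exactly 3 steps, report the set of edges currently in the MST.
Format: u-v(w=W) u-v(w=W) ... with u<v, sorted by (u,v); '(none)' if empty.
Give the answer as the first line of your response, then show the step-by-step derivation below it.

0-7(w=4) 2-5(w=1) 2-7(w=4)

step 1: add edge 2-5 (w=1); MST = {2-5(w=1)}
step 2: add edge 2-7 (w=4); MST = {2-5(w=1) 2-7(w=4)}
step 3: add edge 0-7 (w=4); MST = {0-7(w=4) 2-5(w=1) 2-7(w=4)}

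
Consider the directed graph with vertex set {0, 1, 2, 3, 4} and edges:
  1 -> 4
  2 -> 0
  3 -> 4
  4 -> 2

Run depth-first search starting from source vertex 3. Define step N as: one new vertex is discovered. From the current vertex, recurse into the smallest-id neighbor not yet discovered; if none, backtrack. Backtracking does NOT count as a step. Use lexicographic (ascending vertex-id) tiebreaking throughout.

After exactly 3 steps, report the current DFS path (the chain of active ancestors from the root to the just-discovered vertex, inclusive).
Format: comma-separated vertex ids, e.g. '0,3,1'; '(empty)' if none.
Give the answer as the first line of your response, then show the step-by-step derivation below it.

3,4,2

step 1: discover 3; path=3; order=3
step 2: discover 4; path=3>4; order=3,4
step 3: discover 2; path=3>4>2; order=3,4,2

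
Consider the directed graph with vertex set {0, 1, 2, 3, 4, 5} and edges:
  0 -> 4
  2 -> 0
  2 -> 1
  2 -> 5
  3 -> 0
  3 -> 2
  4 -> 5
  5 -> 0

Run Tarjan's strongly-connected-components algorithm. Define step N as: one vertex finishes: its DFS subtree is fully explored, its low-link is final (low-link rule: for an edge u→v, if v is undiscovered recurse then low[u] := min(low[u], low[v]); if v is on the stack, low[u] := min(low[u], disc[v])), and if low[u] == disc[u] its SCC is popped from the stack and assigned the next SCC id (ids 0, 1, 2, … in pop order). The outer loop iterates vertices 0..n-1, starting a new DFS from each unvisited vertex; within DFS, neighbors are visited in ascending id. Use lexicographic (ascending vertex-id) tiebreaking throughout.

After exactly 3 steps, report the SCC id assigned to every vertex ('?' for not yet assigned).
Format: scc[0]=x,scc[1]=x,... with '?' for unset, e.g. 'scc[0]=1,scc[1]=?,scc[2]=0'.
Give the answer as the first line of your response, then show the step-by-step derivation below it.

scc[0]=0,scc[1]=?,scc[2]=?,scc[3]=?,scc[4]=0,scc[5]=0

step 1: low=(low[0]=0,low[1]=?,low[2]=?,low[3]=?,low[4]=1,low[5]=0); scc=(scc[0]=?,scc[1]=?,scc[2]=?,scc[3]=?,scc[4]=?,scc[5]=?)
step 2: low=(low[0]=0,low[1]=?,low[2]=?,low[3]=?,low[4]=0,low[5]=0); scc=(scc[0]=?,scc[1]=?,scc[2]=?,scc[3]=?,scc[4]=?,scc[5]=?)
step 3: low=(low[0]=0,low[1]=?,low[2]=?,low[3]=?,low[4]=0,low[5]=0); scc=(scc[0]=0,scc[1]=?,scc[2]=?,scc[3]=?,scc[4]=0,scc[5]=0)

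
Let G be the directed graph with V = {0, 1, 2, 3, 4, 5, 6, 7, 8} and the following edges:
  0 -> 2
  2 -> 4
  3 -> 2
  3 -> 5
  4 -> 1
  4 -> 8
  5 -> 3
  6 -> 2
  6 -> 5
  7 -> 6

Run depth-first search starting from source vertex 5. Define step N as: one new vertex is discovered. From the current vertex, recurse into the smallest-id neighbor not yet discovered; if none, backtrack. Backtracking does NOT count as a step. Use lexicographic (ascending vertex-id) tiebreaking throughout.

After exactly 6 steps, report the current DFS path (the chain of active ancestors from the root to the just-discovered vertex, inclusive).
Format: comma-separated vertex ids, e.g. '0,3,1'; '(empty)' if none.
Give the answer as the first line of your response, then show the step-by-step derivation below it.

5,3,2,4,8

step 1: discover 5; path=5; order=5
step 2: discover 3; path=5>3; order=5,3
step 3: discover 2; path=5>3>2; order=5,3,2
step 4: discover 4; path=5>3>2>4; order=5,3,2,4
step 5: discover 1; path=5>3>2>4>1; order=5,3,2,4,1
step 6: discover 8; path=5>3>2>4>8; order=5,3,2,4,1,8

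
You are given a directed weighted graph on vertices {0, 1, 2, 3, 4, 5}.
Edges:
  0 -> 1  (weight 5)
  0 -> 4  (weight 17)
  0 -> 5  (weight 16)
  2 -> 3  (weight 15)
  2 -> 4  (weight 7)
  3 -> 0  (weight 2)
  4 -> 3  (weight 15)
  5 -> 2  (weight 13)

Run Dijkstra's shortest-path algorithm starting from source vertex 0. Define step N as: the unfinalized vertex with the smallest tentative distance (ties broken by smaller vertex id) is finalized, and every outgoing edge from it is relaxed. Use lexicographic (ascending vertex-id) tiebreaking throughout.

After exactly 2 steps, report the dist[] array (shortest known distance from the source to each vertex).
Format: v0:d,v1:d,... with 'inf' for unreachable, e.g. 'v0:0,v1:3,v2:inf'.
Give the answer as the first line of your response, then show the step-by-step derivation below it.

v0:0,v1:5,v2:inf,v3:inf,v4:17,v5:16

step 1: dist = v0:0,v1:5,v2:inf,v3:inf,v4:17,v5:16
step 2: dist = v0:0,v1:5,v2:inf,v3:inf,v4:17,v5:16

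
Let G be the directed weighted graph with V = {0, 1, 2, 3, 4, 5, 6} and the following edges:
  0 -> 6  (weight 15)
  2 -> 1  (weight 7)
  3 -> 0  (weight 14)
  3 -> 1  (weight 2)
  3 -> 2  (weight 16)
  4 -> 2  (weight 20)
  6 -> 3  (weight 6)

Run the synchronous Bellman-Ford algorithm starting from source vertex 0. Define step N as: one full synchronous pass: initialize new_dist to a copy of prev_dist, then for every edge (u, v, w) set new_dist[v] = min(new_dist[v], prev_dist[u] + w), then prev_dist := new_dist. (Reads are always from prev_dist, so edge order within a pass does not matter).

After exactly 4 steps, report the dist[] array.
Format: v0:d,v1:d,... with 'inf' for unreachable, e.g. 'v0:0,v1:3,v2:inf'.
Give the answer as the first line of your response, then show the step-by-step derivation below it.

v0:0,v1:23,v2:37,v3:21,v4:inf,v5:inf,v6:15

step 1: dist = v0:0,v1:inf,v2:inf,v3:inf,v4:inf,v5:inf,v6:15
step 2: dist = v0:0,v1:inf,v2:inf,v3:21,v4:inf,v5:inf,v6:15
step 3: dist = v0:0,v1:23,v2:37,v3:21,v4:inf,v5:inf,v6:15
step 4: dist = v0:0,v1:23,v2:37,v3:21,v4:inf,v5:inf,v6:15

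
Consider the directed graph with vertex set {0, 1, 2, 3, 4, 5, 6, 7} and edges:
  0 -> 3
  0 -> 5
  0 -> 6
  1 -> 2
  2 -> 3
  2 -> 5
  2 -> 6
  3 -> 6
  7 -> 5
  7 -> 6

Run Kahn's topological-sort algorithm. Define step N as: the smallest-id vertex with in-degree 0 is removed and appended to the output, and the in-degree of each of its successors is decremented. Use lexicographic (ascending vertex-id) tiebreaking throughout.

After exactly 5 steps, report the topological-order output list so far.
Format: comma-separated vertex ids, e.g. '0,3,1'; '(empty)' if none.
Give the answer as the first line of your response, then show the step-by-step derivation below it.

0,1,2,3,4

step 1: output 0; order=[0]; indeg=(0,0,1,1,0,2,3,0)
step 2: output 1; order=[0,1]; indeg=(0,0,0,1,0,2,3,0)
step 3: output 2; order=[0,1,2]; indeg=(0,0,0,0,0,1,2,0)
step 4: output 3; order=[0,1,2,3]; indeg=(0,0,0,0,0,1,1,0)
step 5: output 4; order=[0,1,2,3,4]; indeg=(0,0,0,0,0,1,1,0)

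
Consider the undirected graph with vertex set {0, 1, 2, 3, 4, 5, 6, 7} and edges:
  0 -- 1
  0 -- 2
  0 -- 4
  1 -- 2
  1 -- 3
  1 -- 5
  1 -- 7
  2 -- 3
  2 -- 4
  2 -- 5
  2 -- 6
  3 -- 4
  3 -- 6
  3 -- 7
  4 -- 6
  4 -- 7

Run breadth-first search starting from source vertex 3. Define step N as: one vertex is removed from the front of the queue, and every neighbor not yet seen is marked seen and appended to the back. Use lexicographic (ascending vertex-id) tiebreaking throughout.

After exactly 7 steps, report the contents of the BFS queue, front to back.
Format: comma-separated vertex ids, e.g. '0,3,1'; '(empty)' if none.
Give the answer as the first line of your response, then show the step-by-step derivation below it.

5

step 1: dequeue 3; queue=[1,2,4,6,7]; order=3
step 2: dequeue 1; queue=[2,4,6,7,0,5]; order=3,1
step 3: dequeue 2; queue=[4,6,7,0,5]; order=3,1,2
step 4: dequeue 4; queue=[6,7,0,5]; order=3,1,2,4
step 5: dequeue 6; queue=[7,0,5]; order=3,1,2,4,6
step 6: dequeue 7; queue=[0,5]; order=3,1,2,4,6,7
step 7: dequeue 0; queue=[5]; order=3,1,2,4,6,7,0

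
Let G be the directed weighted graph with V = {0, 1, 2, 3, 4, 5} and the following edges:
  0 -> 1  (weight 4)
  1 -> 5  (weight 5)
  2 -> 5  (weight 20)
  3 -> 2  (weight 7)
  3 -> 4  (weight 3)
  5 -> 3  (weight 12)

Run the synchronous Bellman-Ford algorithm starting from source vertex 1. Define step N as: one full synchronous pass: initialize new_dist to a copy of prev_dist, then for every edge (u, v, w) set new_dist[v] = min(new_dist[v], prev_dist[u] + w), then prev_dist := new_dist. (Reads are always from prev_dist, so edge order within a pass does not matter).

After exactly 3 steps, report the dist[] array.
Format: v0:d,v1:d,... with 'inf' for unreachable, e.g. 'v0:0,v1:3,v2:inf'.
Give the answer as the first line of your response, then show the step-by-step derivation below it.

v0:inf,v1:0,v2:24,v3:17,v4:20,v5:5

step 1: dist = v0:inf,v1:0,v2:inf,v3:inf,v4:inf,v5:5
step 2: dist = v0:inf,v1:0,v2:inf,v3:17,v4:inf,v5:5
step 3: dist = v0:inf,v1:0,v2:24,v3:17,v4:20,v5:5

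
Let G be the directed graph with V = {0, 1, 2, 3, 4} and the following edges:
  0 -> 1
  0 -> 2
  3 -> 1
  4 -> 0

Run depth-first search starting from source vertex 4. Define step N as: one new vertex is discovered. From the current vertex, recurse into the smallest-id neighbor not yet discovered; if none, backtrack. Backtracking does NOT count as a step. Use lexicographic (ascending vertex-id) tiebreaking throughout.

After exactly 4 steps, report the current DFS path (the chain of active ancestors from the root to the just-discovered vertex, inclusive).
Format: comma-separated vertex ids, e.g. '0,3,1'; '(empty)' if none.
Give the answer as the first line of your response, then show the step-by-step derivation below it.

4,0,2

step 1: discover 4; path=4; order=4
step 2: discover 0; path=4>0; order=4,0
step 3: discover 1; path=4>0>1; order=4,0,1
step 4: discover 2; path=4>0>2; order=4,0,1,2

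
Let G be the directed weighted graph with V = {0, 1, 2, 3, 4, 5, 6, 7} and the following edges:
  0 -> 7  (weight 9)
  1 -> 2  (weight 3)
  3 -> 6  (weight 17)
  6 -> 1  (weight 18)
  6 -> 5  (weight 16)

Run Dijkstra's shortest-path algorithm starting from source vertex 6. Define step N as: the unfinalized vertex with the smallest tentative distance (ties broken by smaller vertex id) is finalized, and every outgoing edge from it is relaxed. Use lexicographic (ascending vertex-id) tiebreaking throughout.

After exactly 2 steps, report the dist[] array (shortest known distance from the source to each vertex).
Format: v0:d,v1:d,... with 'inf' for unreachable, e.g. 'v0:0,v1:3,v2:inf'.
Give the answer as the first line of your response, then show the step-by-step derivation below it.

v0:inf,v1:18,v2:inf,v3:inf,v4:inf,v5:16,v6:0,v7:inf

step 1: dist = v0:inf,v1:18,v2:inf,v3:inf,v4:inf,v5:16,v6:0,v7:inf
step 2: dist = v0:inf,v1:18,v2:inf,v3:inf,v4:inf,v5:16,v6:0,v7:inf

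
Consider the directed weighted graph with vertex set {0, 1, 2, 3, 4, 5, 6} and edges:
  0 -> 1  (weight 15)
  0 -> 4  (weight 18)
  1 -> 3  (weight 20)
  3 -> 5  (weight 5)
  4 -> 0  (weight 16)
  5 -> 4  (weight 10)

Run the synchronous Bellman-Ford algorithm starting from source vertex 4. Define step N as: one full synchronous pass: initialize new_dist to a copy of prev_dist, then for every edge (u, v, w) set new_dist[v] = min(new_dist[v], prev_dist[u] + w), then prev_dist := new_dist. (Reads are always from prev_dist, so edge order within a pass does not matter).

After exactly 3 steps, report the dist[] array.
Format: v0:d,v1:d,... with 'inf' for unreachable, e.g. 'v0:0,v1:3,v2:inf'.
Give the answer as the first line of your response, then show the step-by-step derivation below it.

v0:16,v1:31,v2:inf,v3:51,v4:0,v5:inf,v6:inf

step 1: dist = v0:16,v1:inf,v2:inf,v3:inf,v4:0,v5:inf,v6:inf
step 2: dist = v0:16,v1:31,v2:inf,v3:inf,v4:0,v5:inf,v6:inf
step 3: dist = v0:16,v1:31,v2:inf,v3:51,v4:0,v5:inf,v6:inf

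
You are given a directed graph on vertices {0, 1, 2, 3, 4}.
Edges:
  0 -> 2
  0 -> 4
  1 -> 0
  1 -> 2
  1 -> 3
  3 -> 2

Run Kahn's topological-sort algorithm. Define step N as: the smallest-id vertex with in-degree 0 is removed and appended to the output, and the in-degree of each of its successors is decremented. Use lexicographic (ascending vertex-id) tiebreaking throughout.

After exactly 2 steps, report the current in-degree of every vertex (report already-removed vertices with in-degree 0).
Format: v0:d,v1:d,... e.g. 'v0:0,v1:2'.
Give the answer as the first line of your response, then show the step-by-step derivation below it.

v0:0,v1:0,v2:1,v3:0,v4:0

step 1: output 1; order=[1]; indeg=(0,0,2,0,1)
step 2: output 0; order=[1,0]; indeg=(0,0,1,0,0)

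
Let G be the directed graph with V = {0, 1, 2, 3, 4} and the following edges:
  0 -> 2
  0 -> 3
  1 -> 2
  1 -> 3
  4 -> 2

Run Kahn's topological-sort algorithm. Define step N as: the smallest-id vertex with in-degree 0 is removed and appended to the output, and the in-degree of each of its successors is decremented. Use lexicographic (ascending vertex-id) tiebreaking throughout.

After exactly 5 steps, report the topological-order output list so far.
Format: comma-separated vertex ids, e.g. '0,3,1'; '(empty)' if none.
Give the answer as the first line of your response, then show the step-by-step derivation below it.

0,1,3,4,2

step 1: output 0; order=[0]; indeg=(0,0,2,1,0)
step 2: output 1; order=[0,1]; indeg=(0,0,1,0,0)
step 3: output 3; order=[0,1,3]; indeg=(0,0,1,0,0)
step 4: output 4; order=[0,1,3,4]; indeg=(0,0,0,0,0)
step 5: output 2; order=[0,1,3,4,2]; indeg=(0,0,0,0,0)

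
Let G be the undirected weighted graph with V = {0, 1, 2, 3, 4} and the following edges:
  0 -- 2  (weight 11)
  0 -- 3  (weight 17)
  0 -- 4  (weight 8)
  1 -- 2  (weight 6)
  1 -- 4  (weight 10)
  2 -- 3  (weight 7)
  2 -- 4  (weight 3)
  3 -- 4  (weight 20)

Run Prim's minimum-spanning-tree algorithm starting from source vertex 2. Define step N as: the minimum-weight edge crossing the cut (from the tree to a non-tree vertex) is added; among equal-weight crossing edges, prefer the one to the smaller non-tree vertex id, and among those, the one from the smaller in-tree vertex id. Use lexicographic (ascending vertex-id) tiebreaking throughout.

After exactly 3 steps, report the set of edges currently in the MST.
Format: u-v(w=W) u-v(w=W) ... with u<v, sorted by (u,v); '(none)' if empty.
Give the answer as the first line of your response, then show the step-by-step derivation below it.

1-2(w=6) 2-3(w=7) 2-4(w=3)

step 1: add edge 2-4 (w=3); MST = {2-4(w=3)}
step 2: add edge 1-2 (w=6); MST = {1-2(w=6) 2-4(w=3)}
step 3: add edge 2-3 (w=7); MST = {1-2(w=6) 2-3(w=7) 2-4(w=3)}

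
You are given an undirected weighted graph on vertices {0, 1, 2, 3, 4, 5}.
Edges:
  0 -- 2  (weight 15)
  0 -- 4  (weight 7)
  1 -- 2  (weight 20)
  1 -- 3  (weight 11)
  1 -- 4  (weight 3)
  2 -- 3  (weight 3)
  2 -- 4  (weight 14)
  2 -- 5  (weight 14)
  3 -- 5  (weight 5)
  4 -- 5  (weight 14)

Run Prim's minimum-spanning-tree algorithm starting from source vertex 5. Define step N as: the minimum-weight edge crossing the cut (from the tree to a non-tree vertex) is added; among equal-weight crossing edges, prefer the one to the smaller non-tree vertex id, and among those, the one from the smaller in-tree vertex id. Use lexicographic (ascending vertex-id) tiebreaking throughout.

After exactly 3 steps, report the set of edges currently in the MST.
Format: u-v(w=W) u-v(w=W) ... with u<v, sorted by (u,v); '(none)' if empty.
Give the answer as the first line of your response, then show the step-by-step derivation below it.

1-3(w=11) 2-3(w=3) 3-5(w=5)

step 1: add edge 3-5 (w=5); MST = {3-5(w=5)}
step 2: add edge 2-3 (w=3); MST = {2-3(w=3) 3-5(w=5)}
step 3: add edge 1-3 (w=11); MST = {1-3(w=11) 2-3(w=3) 3-5(w=5)}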